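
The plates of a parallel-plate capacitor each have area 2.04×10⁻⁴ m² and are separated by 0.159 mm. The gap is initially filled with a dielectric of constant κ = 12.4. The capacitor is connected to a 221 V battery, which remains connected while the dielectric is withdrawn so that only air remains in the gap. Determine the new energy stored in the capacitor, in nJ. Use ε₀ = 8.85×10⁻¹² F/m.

Initially C₁ = κε₀A/d = 12.4 × 8.85×10⁻¹² × 2.04×10⁻⁴ / 1.59×10⁻⁴ = 1.41×10⁻¹⁰ F.
U₁ = 3.44×10⁻⁶ J.
Battery connected ⇒ V is held fixed. C₂ = 0.0806 C₁ and U = ½CV², so U₂/U₁ = C₂/C₁ = 0.0806.
U₂ = 0.0806 × 3.44×10⁻⁶ = 2.77×10⁻⁷ J.

277 nJ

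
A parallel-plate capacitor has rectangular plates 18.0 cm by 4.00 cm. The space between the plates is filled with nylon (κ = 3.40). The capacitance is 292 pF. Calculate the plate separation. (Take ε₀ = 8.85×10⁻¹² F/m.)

A = 18.0 × 4.00 cm² = 7.20×10⁻³ m².
d = κε₀A/C = 3.40 × 8.85×10⁻¹² × 7.20×10⁻³ / 2.92×10⁻¹⁰ = 7.42×10⁻⁴ m.

0.742 mm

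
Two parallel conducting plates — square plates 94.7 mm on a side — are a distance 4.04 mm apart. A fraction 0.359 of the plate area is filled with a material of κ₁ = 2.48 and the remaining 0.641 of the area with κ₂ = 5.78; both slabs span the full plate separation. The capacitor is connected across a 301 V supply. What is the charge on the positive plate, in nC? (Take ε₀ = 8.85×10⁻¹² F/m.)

Q ≈ 27.2 nC

A = (94.7 mm)² = 8.97×10⁻³ m².
Side-by-side slabs ⇒ two capacitors in parallel, each spanning the full gap.
C₁ = κ₁ε₀A₁/d = 2.48 × 8.85×10⁻¹² × 3.22×10⁻³ / 4.04×10⁻³ = 1.75×10⁻¹¹ F.
C₂ = κ₂ε₀A₂/d = 5.78 × 8.85×10⁻¹² × 5.75×10⁻³ / 4.04×10⁻³ = 7.28×10⁻¹¹ F.
C = C₁ + C₂ = 9.03×10⁻¹¹ F.
Q = CV = 9.03×10⁻¹¹ × 301 = 2.72×10⁻⁸ C.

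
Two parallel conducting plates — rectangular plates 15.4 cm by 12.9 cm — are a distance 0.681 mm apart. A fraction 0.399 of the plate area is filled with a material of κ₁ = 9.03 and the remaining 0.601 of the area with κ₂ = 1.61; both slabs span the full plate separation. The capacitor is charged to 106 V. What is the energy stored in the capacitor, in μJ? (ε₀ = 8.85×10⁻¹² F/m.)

A = 15.4 × 12.9 cm² = 1.99×10⁻² m².
Side-by-side slabs ⇒ two capacitors in parallel, each spanning the full gap.
C₁ = κ₁ε₀A₁/d = 9.03 × 8.85×10⁻¹² × 7.93×10⁻³ / 6.81×10⁻⁴ = 9.30×10⁻¹⁰ F.
C₂ = κ₂ε₀A₂/d = 1.61 × 8.85×10⁻¹² × 1.19×10⁻² / 6.81×10⁻⁴ = 2.50×10⁻¹⁰ F.
C = C₁ + C₂ = 1.18×10⁻⁹ F.
U = ½CV² = ½ × 1.18×10⁻⁹ × (106)² = 6.63×10⁻⁶ J.

6.63 μJ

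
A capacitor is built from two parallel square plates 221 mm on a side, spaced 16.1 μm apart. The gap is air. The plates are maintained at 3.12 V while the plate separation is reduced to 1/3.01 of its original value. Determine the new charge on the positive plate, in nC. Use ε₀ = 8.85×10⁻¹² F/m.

A = (221 mm)² = 4.88×10⁻² m².
Initially C₁ = ε₀A/d = 8.85×10⁻¹² × 4.88×10⁻² / 1.61×10⁻⁵ = 2.68×10⁻⁸ F.
Q₁ = 8.38×10⁻⁸ C.
Battery connected ⇒ V is held fixed. C₂ = 3.01 C₁ and Q = CV, so Q₂/Q₁ = C₂/C₁ = 3.01.
Q₂ = 3.01 × 8.38×10⁻⁸ = 2.52×10⁻⁷ C.

Q ≈ 252 nC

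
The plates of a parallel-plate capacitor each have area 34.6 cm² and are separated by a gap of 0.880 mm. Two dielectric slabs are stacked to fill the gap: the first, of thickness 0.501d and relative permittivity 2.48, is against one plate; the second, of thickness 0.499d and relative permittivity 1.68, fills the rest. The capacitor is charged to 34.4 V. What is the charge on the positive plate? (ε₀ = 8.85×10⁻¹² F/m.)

A = 34.6 cm² = 3.46×10⁻³ m².
Stacked slabs ⇒ two capacitors in series, each with the full plate area.
C₁ = κ₁ε₀A/d₁ = 2.48 × 8.85×10⁻¹² × 3.46×10⁻³ / 4.41×10⁻⁴ = 1.72×10⁻¹⁰ F.
C₂ = κ₂ε₀A/d₂ = 1.68 × 8.85×10⁻¹² × 3.46×10⁻³ / 4.39×10⁻⁴ = 1.17×10⁻¹⁰ F.
C = (1/C₁ + 1/C₂)⁻¹ = 6.97×10⁻¹¹ F.
Q = CV = 6.97×10⁻¹¹ × 34.4 = 2.40×10⁻⁹ C.

2.40 nC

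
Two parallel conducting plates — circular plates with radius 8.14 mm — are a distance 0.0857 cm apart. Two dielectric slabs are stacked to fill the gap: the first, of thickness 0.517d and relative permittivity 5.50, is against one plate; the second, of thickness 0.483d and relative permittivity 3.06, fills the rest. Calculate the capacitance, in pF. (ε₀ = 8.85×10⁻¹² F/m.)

A = π(8.14 mm)² = 2.08×10⁻⁴ m².
Stacked slabs ⇒ two capacitors in series, each with the full plate area.
C₁ = κ₁ε₀A/d₁ = 5.50 × 8.85×10⁻¹² × 2.08×10⁻⁴ / 4.43×10⁻⁴ = 2.29×10⁻¹¹ F.
C₂ = κ₂ε₀A/d₂ = 3.06 × 8.85×10⁻¹² × 2.08×10⁻⁴ / 4.14×10⁻⁴ = 1.36×10⁻¹¹ F.
C = (1/C₁ + 1/C₂)⁻¹ = 8.54×10⁻¹² F.

8.54 pF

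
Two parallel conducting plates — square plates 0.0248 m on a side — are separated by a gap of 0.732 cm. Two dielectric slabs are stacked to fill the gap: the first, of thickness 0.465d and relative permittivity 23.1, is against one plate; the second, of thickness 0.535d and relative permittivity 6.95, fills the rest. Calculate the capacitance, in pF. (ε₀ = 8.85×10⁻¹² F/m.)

A = (0.0248 m)² = 6.15×10⁻⁴ m².
Stacked slabs ⇒ two capacitors in series, each with the full plate area.
C₁ = κ₁ε₀A/d₁ = 23.1 × 8.85×10⁻¹² × 6.15×10⁻⁴ / 3.40×10⁻³ = 3.69×10⁻¹¹ F.
C₂ = κ₂ε₀A/d₂ = 6.95 × 8.85×10⁻¹² × 6.15×10⁻⁴ / 3.92×10⁻³ = 9.66×10⁻¹² F.
C = (1/C₁ + 1/C₂)⁻¹ = 7.66×10⁻¹² F.

7.66 pF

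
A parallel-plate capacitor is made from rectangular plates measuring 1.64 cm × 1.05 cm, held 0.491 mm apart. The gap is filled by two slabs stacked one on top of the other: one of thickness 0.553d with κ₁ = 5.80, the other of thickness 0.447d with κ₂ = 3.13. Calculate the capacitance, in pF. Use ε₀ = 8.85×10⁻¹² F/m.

A = 1.64 × 1.05 cm² = 1.72×10⁻⁴ m².
Stacked slabs ⇒ two capacitors in series, each with the full plate area.
C₁ = κ₁ε₀A/d₁ = 5.80 × 8.85×10⁻¹² × 1.72×10⁻⁴ / 2.72×10⁻⁴ = 3.26×10⁻¹¹ F.
C₂ = κ₂ε₀A/d₂ = 3.13 × 8.85×10⁻¹² × 1.72×10⁻⁴ / 2.19×10⁻⁴ = 2.17×10⁻¹¹ F.
C = (1/C₁ + 1/C₂)⁻¹ = 1.30×10⁻¹¹ F.

C ≈ 13.0 pF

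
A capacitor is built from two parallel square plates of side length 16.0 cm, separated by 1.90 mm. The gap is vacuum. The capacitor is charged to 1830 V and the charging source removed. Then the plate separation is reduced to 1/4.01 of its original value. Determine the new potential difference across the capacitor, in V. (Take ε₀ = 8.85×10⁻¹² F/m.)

A = (16.0 cm)² = 2.56×10⁻² m².
Initially C₁ = ε₀A/d = 8.85×10⁻¹² × 2.56×10⁻² / 1.90×10⁻³ = 1.19×10⁻¹⁰ F.
V₁ = 1.83×10³ V.
Isolated ⇒ Q is held fixed. C₂ = 4.01 C₁ and V = Q/C, so V₂/V₁ = C₁/C₂ = 0.249.
V₂ = 0.249 × 1.83×10³ = 4.56×10² V.

V ≈ 456 V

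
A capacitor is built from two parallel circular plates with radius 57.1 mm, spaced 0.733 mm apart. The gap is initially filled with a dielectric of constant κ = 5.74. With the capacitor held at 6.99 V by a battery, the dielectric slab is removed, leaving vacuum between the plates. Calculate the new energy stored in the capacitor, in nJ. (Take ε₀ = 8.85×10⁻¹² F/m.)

A = π(57.1 mm)² = 1.02×10⁻² m².
Initially C₁ = κε₀A/d = 5.74 × 8.85×10⁻¹² × 1.02×10⁻² / 7.33×10⁻⁴ = 7.10×10⁻¹⁰ F.
U₁ = 1.73×10⁻⁸ J.
Battery connected ⇒ V is held fixed. C₂ = 0.174 C₁ and U = ½CV², so U₂/U₁ = C₂/C₁ = 0.174.
U₂ = 0.174 × 1.73×10⁻⁸ = 3.02×10⁻⁹ J.

U ≈ 3.02 nJ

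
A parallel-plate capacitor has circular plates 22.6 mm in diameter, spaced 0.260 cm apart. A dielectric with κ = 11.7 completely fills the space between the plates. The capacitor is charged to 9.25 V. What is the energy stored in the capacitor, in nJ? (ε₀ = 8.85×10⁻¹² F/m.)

A = π(22.6/2 mm)² = 4.01×10⁻⁴ m².
C = κε₀A/d = 11.7 × 8.85×10⁻¹² × 4.01×10⁻⁴ / 2.60×10⁻³ = 1.60×10⁻¹¹ F.
U = ½CV² = ½ × 1.60×10⁻¹¹ × (9.25)² = 6.83×10⁻¹⁰ J.

U ≈ 0.683 nJ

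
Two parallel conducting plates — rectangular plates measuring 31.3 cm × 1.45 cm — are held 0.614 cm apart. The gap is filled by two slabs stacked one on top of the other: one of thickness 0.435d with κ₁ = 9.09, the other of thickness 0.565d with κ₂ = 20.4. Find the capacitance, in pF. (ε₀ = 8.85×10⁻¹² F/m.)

A = 31.3 × 1.45 cm² = 4.54×10⁻³ m².
Stacked slabs ⇒ two capacitors in series, each with the full plate area.
C₁ = κ₁ε₀A/d₁ = 9.09 × 8.85×10⁻¹² × 4.54×10⁻³ / 2.67×10⁻³ = 1.37×10⁻¹⁰ F.
C₂ = κ₂ε₀A/d₂ = 20.4 × 8.85×10⁻¹² × 4.54×10⁻³ / 3.47×10⁻³ = 2.36×10⁻¹⁰ F.
C = (1/C₁ + 1/C₂)⁻¹ = 8.66×10⁻¹¹ F.

C ≈ 86.6 pF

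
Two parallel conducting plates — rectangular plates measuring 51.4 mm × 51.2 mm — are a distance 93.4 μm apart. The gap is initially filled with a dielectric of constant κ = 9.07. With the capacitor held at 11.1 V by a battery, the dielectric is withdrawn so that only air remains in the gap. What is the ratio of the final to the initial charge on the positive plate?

0.110

Battery connected ⇒ V is held fixed.
C₂ = 0.110 C₁ and Q = CV, so Q₂/Q₁ = C₂/C₁ = 0.110.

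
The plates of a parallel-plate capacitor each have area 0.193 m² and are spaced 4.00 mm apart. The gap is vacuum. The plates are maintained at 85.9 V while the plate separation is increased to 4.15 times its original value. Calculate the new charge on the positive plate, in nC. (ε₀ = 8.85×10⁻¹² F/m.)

Initially C₁ = ε₀A/d = 8.85×10⁻¹² × 0.193 / 4.00×10⁻³ = 4.27×10⁻¹⁰ F.
Q₁ = 3.67×10⁻⁸ C.
Battery connected ⇒ V is held fixed. C₂ = 0.241 C₁ and Q = CV, so Q₂/Q₁ = C₂/C₁ = 0.241.
Q₂ = 0.241 × 3.67×10⁻⁸ = 8.84×10⁻⁹ C.

8.84 nC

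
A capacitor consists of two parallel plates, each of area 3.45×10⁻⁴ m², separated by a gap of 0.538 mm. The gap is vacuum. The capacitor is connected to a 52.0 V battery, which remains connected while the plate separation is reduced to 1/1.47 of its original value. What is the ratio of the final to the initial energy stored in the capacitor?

U₂/U₁ ≈ 1.47

Battery connected ⇒ V is held fixed.
C₂ = 1.47 C₁ and U = ½CV², so U₂/U₁ = C₂/C₁ = 1.47.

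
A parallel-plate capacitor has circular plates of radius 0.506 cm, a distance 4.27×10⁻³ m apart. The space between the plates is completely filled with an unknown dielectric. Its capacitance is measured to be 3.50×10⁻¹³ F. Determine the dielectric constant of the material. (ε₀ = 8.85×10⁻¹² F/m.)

κ ≈ 2.10

A = π(0.506 cm)² = 8.04×10⁻⁵ m².
κ = Cd/(ε₀A) = 3.50×10⁻¹³ × 4.27×10⁻³ / (8.85×10⁻¹² × 8.04×10⁻⁵) = 2.10.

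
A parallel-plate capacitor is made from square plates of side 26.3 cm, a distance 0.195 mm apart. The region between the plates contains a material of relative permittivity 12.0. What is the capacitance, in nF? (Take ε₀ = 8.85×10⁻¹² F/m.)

A = (26.3 cm)² = 6.92×10⁻² m².
C = κε₀A/d = 12.0 × 8.85×10⁻¹² × 6.92×10⁻² / 1.95×10⁻⁴ = 3.77×10⁻⁸ F.

37.7 nF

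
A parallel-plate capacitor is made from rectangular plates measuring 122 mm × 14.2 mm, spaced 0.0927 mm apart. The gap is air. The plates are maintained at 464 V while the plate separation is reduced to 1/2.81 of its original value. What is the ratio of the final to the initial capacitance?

2.81

C = ε₀A/d scales as 1/d, so C₂/C₁ = d₁/d₂ = 2.81.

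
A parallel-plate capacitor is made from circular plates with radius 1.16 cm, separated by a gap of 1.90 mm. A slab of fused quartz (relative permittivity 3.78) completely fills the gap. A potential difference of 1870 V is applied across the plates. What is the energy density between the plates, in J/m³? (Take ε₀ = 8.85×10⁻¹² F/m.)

u ≈ 16.2 J/m³

E = V/d = 1870 / 1.90×10⁻³ = 9.84×10⁵ V/m.
u = ½κε₀E² = ½ × 3.78 × 8.85×10⁻¹² × (9.84×10⁵)² = 16.2 J/m³.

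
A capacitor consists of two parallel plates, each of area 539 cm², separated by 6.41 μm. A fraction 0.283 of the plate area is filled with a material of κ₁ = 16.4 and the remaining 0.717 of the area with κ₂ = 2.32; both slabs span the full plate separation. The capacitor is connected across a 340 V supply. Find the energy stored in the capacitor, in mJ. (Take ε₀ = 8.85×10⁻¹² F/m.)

U ≈ 27.1 mJ

A = 539 cm² = 5.39×10⁻² m².
Side-by-side slabs ⇒ two capacitors in parallel, each spanning the full gap.
C₁ = κ₁ε₀A₁/d = 16.4 × 8.85×10⁻¹² × 1.53×10⁻² / 6.41×10⁻⁶ = 3.45×10⁻⁷ F.
C₂ = κ₂ε₀A₂/d = 2.32 × 8.85×10⁻¹² × 3.86×10⁻² / 6.41×10⁻⁶ = 1.24×10⁻⁷ F.
C = C₁ + C₂ = 4.69×10⁻⁷ F.
U = ½CV² = ½ × 4.69×10⁻⁷ × (340)² = 2.71×10⁻² J.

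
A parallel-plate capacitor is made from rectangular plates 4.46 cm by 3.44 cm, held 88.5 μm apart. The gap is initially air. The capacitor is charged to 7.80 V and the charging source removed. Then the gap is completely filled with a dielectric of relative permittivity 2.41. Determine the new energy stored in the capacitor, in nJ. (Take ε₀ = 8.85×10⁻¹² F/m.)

A = 4.46 × 3.44 cm² = 1.53×10⁻³ m².
Initially C₁ = ε₀A/d = 8.85×10⁻¹² × 1.53×10⁻³ / 8.85×10⁻⁵ = 1.53×10⁻¹⁰ F.
U₁ = 4.67×10⁻⁹ J.
Isolated ⇒ Q is held fixed. C₂ = 2.41 C₁ and U = Q²/(2C), so U₂/U₁ = C₁/C₂ = 0.415.
U₂ = 0.415 × 4.67×10⁻⁹ = 1.94×10⁻⁹ J.

1.94 nJ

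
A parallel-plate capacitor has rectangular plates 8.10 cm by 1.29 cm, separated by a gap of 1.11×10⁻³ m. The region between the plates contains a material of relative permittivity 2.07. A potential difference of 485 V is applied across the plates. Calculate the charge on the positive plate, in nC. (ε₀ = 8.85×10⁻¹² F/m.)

Q ≈ 8.36 nC

A = 8.10 × 1.29 cm² = 1.04×10⁻³ m².
C = κε₀A/d = 2.07 × 8.85×10⁻¹² × 1.04×10⁻³ / 1.11×10⁻³ = 1.72×10⁻¹¹ F.
Q = CV = 1.72×10⁻¹¹ × 485 = 8.36×10⁻⁹ C.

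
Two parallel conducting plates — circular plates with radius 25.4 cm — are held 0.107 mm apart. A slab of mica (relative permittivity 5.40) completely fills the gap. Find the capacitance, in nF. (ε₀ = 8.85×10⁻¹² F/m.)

C ≈ 90.5 nF

A = π(25.4 cm)² = 0.203 m².
C = κε₀A/d = 5.40 × 8.85×10⁻¹² × 0.203 / 1.07×10⁻⁴ = 9.05×10⁻⁸ F.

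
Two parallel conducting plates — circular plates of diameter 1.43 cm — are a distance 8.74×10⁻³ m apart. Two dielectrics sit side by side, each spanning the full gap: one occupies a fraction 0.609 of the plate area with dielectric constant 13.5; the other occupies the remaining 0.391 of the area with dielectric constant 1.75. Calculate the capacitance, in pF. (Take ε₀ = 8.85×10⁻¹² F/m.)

A = π(1.43/2 cm)² = 1.61×10⁻⁴ m².
Side-by-side slabs ⇒ two capacitors in parallel, each spanning the full gap.
C₁ = κ₁ε₀A₁/d = 13.5 × 8.85×10⁻¹² × 9.78×10⁻⁵ / 8.74×10⁻³ = 1.34×10⁻¹² F.
C₂ = κ₂ε₀A₂/d = 1.75 × 8.85×10⁻¹² × 6.28×10⁻⁵ / 8.74×10⁻³ = 1.11×10⁻¹³ F.
C = C₁ + C₂ = 1.45×10⁻¹² F.

C ≈ 1.45 pF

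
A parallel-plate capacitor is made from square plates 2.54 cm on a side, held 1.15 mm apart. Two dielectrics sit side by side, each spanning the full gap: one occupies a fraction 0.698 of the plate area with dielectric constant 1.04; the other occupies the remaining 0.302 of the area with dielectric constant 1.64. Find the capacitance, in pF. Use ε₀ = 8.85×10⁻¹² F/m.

C ≈ 6.06 pF

A = (2.54 cm)² = 6.45×10⁻⁴ m².
Side-by-side slabs ⇒ two capacitors in parallel, each spanning the full gap.
C₁ = κ₁ε₀A₁/d = 1.04 × 8.85×10⁻¹² × 4.50×10⁻⁴ / 1.15×10⁻³ = 3.60×10⁻¹² F.
C₂ = κ₂ε₀A₂/d = 1.64 × 8.85×10⁻¹² × 1.95×10⁻⁴ / 1.15×10⁻³ = 2.46×10⁻¹² F.
C = C₁ + C₂ = 6.06×10⁻¹² F.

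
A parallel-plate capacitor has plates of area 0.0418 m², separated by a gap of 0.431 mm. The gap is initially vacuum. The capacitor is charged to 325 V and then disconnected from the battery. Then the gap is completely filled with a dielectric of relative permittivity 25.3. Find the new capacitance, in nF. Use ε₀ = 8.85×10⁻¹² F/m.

Initially C₁ = ε₀A/d = 8.85×10⁻¹² × 4.18×10⁻² / 4.31×10⁻⁴ = 8.58×10⁻¹⁰ F.
C = κε₀A/d scales with κ, so C₂/C₁ = κ = 25.3.
C₂ = 25.3 × 8.58×10⁻¹⁰ = 2.17×10⁻⁸ F.

C ≈ 21.7 nF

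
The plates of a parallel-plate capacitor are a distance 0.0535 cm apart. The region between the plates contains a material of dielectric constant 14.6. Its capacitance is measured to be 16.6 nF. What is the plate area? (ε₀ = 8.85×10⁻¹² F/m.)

A = Cd/(κε₀) = 1.66×10⁻⁸ × 5.35×10⁻⁴ / (14.6 × 8.85×10⁻¹²) = 6.87×10⁻² m².

A ≈ 6.87×10⁴ mm²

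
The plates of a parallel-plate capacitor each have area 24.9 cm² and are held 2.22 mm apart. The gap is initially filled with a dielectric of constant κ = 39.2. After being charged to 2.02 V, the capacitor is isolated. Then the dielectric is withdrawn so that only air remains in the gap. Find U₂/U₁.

Isolated ⇒ Q is held fixed.
C₂ = 0.0255 C₁ and U = Q²/(2C), so U₂/U₁ = C₁/C₂ = 39.2.

U₂/U₁ ≈ 39.2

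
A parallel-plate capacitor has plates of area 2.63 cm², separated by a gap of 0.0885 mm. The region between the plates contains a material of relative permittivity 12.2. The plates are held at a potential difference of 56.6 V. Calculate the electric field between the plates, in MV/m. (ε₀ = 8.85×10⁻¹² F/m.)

E = V/d = 56.6 / 8.85×10⁻⁵ = 6.40×10⁵ V/m.

0.640 MV/m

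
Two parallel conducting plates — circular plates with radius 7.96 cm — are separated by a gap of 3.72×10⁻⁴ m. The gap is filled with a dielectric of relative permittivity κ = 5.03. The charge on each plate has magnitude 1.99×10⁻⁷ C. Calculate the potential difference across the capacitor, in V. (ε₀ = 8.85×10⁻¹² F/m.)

V ≈ 83.5 V

A = π(7.96 cm)² = 1.99×10⁻² m².
C = κε₀A/d = 5.03 × 8.85×10⁻¹² × 1.99×10⁻² / 3.72×10⁻⁴ = 2.38×10⁻⁹ F.
V = Q/C = 1.99×10⁻⁷ / 2.38×10⁻⁹ = 83.5 V.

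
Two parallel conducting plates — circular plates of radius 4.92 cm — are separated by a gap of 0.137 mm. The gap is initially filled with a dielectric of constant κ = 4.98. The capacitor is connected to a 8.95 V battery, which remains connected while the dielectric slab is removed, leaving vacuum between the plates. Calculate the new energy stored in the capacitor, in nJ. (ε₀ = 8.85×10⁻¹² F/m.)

A = π(4.92 cm)² = 7.60×10⁻³ m².
Initially C₁ = κε₀A/d = 4.98 × 8.85×10⁻¹² × 7.60×10⁻³ / 1.37×10⁻⁴ = 2.45×10⁻⁹ F.
U₁ = 9.80×10⁻⁸ J.
Battery connected ⇒ V is held fixed. C₂ = 0.201 C₁ and U = ½CV², so U₂/U₁ = C₂/C₁ = 0.201.
U₂ = 0.201 × 9.80×10⁻⁸ = 1.97×10⁻⁸ J.

19.7 nJ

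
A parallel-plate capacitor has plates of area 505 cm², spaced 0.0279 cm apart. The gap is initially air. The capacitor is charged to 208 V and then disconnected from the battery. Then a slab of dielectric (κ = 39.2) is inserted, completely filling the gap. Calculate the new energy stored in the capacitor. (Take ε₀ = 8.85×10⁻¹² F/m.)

U ≈ 0.884 μJ

A = 505 cm² = 5.05×10⁻² m².
Initially C₁ = ε₀A/d = 8.85×10⁻¹² × 5.05×10⁻² / 2.79×10⁻⁴ = 1.60×10⁻⁹ F.
U₁ = 3.47×10⁻⁵ J.
Isolated ⇒ Q is held fixed. C₂ = 39.2 C₁ and U = Q²/(2C), so U₂/U₁ = C₁/C₂ = 0.0255.
U₂ = 0.0255 × 3.47×10⁻⁵ = 8.84×10⁻⁷ J.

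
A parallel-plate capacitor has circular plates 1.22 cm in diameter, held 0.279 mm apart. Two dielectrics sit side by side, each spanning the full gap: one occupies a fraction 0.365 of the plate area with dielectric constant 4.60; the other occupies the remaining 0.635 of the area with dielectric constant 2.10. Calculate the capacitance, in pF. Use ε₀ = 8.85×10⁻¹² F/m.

C ≈ 11.2 pF

A = π(1.22/2 cm)² = 1.17×10⁻⁴ m².
Side-by-side slabs ⇒ two capacitors in parallel, each spanning the full gap.
C₁ = κ₁ε₀A₁/d = 4.60 × 8.85×10⁻¹² × 4.27×10⁻⁵ / 2.79×10⁻⁴ = 6.23×10⁻¹² F.
C₂ = κ₂ε₀A₂/d = 2.10 × 8.85×10⁻¹² × 7.42×10⁻⁵ / 2.79×10⁻⁴ = 4.94×10⁻¹² F.
C = C₁ + C₂ = 1.12×10⁻¹¹ F.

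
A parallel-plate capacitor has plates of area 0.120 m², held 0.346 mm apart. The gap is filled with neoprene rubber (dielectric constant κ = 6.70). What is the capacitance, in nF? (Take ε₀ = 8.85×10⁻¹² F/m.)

C = κε₀A/d = 6.70 × 8.85×10⁻¹² × 0.120 / 3.46×10⁻⁴ = 2.06×10⁻⁸ F.

C ≈ 20.6 nF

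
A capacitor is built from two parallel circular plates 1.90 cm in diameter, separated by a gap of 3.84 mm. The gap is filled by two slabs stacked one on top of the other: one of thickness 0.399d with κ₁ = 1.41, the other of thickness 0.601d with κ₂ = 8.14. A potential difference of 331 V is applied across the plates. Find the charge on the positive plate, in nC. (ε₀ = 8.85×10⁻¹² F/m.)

A = π(1.90/2 cm)² = 2.84×10⁻⁴ m².
Stacked slabs ⇒ two capacitors in series, each with the full plate area.
C₁ = κ₁ε₀A/d₁ = 1.41 × 8.85×10⁻¹² × 2.84×10⁻⁴ / 1.53×10⁻³ = 2.31×10⁻¹² F.
C₂ = κ₂ε₀A/d₂ = 8.14 × 8.85×10⁻¹² × 2.84×10⁻⁴ / 2.31×10⁻³ = 8.85×10⁻¹² F.
C = (1/C₁ + 1/C₂)⁻¹ = 1.83×10⁻¹² F.
Q = CV = 1.83×10⁻¹² × 331 = 6.06×10⁻¹⁰ C.

0.606 nC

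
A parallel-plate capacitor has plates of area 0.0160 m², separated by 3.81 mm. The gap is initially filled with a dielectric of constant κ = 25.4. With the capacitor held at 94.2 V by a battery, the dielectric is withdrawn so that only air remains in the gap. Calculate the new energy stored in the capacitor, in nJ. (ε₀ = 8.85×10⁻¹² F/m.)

Initially C₁ = κε₀A/d = 25.4 × 8.85×10⁻¹² × 1.60×10⁻² / 3.81×10⁻³ = 9.44×10⁻¹⁰ F.
U₁ = 4.19×10⁻⁶ J.
Battery connected ⇒ V is held fixed. C₂ = 0.0394 C₁ and U = ½CV², so U₂/U₁ = C₂/C₁ = 0.0394.
U₂ = 0.0394 × 4.19×10⁻⁶ = 1.65×10⁻⁷ J.

U ≈ 165 nJ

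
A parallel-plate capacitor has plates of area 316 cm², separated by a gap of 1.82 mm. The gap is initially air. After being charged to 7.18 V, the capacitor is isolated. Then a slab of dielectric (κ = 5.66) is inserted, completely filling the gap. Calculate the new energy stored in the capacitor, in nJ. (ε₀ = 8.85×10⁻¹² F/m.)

A = 316 cm² = 3.16×10⁻² m².
Initially C₁ = ε₀A/d = 8.85×10⁻¹² × 3.16×10⁻² / 1.82×10⁻³ = 1.54×10⁻¹⁰ F.
U₁ = 3.96×10⁻⁹ J.
Isolated ⇒ Q is held fixed. C₂ = 5.66 C₁ and U = Q²/(2C), so U₂/U₁ = C₁/C₂ = 0.177.
U₂ = 0.177 × 3.96×10⁻⁹ = 7.00×10⁻¹⁰ J.

U ≈ 0.700 nJ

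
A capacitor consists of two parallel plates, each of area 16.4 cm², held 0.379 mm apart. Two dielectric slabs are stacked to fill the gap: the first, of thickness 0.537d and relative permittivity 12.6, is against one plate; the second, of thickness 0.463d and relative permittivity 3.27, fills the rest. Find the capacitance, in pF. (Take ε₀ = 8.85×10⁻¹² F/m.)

A = 16.4 cm² = 1.64×10⁻³ m².
Stacked slabs ⇒ two capacitors in series, each with the full plate area.
C₁ = κ₁ε₀A/d₁ = 12.6 × 8.85×10⁻¹² × 1.64×10⁻³ / 2.04×10⁻⁴ = 8.99×10⁻¹⁰ F.
C₂ = κ₂ε₀A/d₂ = 3.27 × 8.85×10⁻¹² × 1.64×10⁻³ / 1.75×10⁻⁴ = 2.70×10⁻¹⁰ F.
C = (1/C₁ + 1/C₂)⁻¹ = 2.08×10⁻¹⁰ F.

208 pF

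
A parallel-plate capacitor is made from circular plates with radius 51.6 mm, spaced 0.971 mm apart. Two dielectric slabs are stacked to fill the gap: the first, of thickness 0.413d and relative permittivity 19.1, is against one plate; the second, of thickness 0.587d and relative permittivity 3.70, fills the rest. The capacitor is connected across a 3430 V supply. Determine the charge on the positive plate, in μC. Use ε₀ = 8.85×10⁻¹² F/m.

Q ≈ 1.45 μC

A = π(51.6 mm)² = 8.36×10⁻³ m².
Stacked slabs ⇒ two capacitors in series, each with the full plate area.
C₁ = κ₁ε₀A/d₁ = 19.1 × 8.85×10⁻¹² × 8.36×10⁻³ / 4.01×10⁻⁴ = 3.53×10⁻⁹ F.
C₂ = κ₂ε₀A/d₂ = 3.70 × 8.85×10⁻¹² × 8.36×10⁻³ / 5.70×10⁻⁴ = 4.81×10⁻¹⁰ F.
C = (1/C₁ + 1/C₂)⁻¹ = 4.23×10⁻¹⁰ F.
Q = CV = 4.23×10⁻¹⁰ × 3430 = 1.45×10⁻⁶ C.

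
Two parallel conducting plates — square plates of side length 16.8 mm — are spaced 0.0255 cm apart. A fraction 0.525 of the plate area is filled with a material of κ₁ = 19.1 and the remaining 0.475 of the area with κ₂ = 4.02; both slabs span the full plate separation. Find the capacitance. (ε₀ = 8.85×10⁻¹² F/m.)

A = (16.8 mm)² = 2.82×10⁻⁴ m².
Side-by-side slabs ⇒ two capacitors in parallel, each spanning the full gap.
C₁ = κ₁ε₀A₁/d = 19.1 × 8.85×10⁻¹² × 1.48×10⁻⁴ / 2.55×10⁻⁴ = 9.82×10⁻¹¹ F.
C₂ = κ₂ε₀A₂/d = 4.02 × 8.85×10⁻¹² × 1.34×10⁻⁴ / 2.55×10⁻⁴ = 1.87×10⁻¹¹ F.
C = C₁ + C₂ = 1.17×10⁻¹⁰ F.

117 pF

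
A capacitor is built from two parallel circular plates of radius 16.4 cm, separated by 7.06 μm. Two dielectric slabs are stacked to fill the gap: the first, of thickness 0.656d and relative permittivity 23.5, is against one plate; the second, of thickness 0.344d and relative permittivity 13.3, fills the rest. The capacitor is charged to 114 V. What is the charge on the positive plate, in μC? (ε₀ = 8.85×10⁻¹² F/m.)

A = π(16.4 cm)² = 8.45×10⁻² m².
Stacked slabs ⇒ two capacitors in series, each with the full plate area.
C₁ = κ₁ε₀A/d₁ = 23.5 × 8.85×10⁻¹² × 8.45×10⁻² / 4.63×10⁻⁶ = 3.79×10⁻⁶ F.
C₂ = κ₂ε₀A/d₂ = 13.3 × 8.85×10⁻¹² × 8.45×10⁻² / 2.43×10⁻⁶ = 4.10×10⁻⁶ F.
C = (1/C₁ + 1/C₂)⁻¹ = 1.97×10⁻⁶ F.
Q = CV = 1.97×10⁻⁶ × 114 = 2.25×10⁻⁴ C.

225 μC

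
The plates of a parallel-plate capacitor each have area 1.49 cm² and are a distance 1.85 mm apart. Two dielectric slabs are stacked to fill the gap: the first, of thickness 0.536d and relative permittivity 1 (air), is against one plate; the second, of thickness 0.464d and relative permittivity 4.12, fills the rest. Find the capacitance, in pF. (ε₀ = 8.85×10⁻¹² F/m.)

C ≈ 1.10 pF

A = 1.49 cm² = 1.49×10⁻⁴ m².
Stacked slabs ⇒ two capacitors in series, each with the full plate area.
C₁ = κ₁ε₀A/d₁ = 1.00 × 8.85×10⁻¹² × 1.49×10⁻⁴ / 9.92×10⁻⁴ = 1.33×10⁻¹² F.
C₂ = κ₂ε₀A/d₂ = 4.12 × 8.85×10⁻¹² × 1.49×10⁻⁴ / 8.58×10⁻⁴ = 6.33×10⁻¹² F.
C = (1/C₁ + 1/C₂)⁻¹ = 1.10×10⁻¹² F.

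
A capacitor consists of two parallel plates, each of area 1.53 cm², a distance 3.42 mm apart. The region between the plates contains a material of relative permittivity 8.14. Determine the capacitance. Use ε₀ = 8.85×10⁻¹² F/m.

C ≈ 3.22 pF

A = 1.53 cm² = 1.53×10⁻⁴ m².
C = κε₀A/d = 8.14 × 8.85×10⁻¹² × 1.53×10⁻⁴ / 3.42×10⁻³ = 3.22×10⁻¹² F.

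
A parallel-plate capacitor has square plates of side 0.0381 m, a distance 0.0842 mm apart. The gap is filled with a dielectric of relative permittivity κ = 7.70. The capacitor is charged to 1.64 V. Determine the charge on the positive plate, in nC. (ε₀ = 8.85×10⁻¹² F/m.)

Q ≈ 1.93 nC

A = (0.0381 m)² = 1.45×10⁻³ m².
C = κε₀A/d = 7.70 × 8.85×10⁻¹² × 1.45×10⁻³ / 8.42×10⁻⁵ = 1.17×10⁻⁹ F.
Q = CV = 1.17×10⁻⁹ × 1.64 = 1.93×10⁻⁹ C.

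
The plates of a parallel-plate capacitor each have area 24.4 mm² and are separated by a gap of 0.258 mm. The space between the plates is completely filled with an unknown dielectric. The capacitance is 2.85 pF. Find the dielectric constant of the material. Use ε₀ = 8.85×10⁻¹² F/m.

κ ≈ 3.41

A = 24.4 mm² = 2.44×10⁻⁵ m².
κ = Cd/(ε₀A) = 2.85×10⁻¹² × 2.58×10⁻⁴ / (8.85×10⁻¹² × 2.44×10⁻⁵) = 3.41.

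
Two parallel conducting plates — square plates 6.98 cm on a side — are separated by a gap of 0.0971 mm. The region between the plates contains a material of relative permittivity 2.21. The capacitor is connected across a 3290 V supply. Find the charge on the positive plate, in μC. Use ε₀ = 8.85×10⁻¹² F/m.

A = (6.98 cm)² = 4.87×10⁻³ m².
C = κε₀A/d = 2.21 × 8.85×10⁻¹² × 4.87×10⁻³ / 9.71×10⁻⁵ = 9.81×10⁻¹⁰ F.
Q = CV = 9.81×10⁻¹⁰ × 3290 = 3.23×10⁻⁶ C.

3.23 μC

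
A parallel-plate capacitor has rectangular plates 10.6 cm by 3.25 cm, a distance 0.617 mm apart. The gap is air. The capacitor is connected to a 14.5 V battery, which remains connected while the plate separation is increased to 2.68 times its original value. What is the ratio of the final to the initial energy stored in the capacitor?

Battery connected ⇒ V is held fixed.
C₂ = 0.373 C₁ and U = ½CV², so U₂/U₁ = C₂/C₁ = 0.373.

U₂/U₁ ≈ 0.373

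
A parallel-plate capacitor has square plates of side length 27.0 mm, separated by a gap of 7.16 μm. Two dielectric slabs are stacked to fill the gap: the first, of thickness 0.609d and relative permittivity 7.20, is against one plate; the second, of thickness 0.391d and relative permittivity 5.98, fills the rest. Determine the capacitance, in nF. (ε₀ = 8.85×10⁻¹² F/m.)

A = (27.0 mm)² = 7.29×10⁻⁴ m².
Stacked slabs ⇒ two capacitors in series, each with the full plate area.
C₁ = κ₁ε₀A/d₁ = 7.20 × 8.85×10⁻¹² × 7.29×10⁻⁴ / 4.36×10⁻⁶ = 1.07×10⁻⁸ F.
C₂ = κ₂ε₀A/d₂ = 5.98 × 8.85×10⁻¹² × 7.29×10⁻⁴ / 2.80×10⁻⁶ = 1.38×10⁻⁸ F.
C = (1/C₁ + 1/C₂)⁻¹ = 6.01×10⁻⁹ F.

6.01 nF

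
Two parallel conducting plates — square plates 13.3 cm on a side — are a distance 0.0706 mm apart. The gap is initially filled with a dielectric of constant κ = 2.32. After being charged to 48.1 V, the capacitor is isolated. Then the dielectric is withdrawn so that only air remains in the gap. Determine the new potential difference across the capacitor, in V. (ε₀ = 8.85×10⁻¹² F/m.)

A = (13.3 cm)² = 1.77×10⁻² m².
Initially C₁ = κε₀A/d = 2.32 × 8.85×10⁻¹² × 1.77×10⁻² / 7.06×10⁻⁵ = 5.14×10⁻⁹ F.
V₁ = 48.1 V.
Isolated ⇒ Q is held fixed. C₂ = 0.431 C₁ and V = Q/C, so V₂/V₁ = C₁/C₂ = 2.32.
V₂ = 2.32 × 48.1 = 1.12×10² V.

V ≈ 112 V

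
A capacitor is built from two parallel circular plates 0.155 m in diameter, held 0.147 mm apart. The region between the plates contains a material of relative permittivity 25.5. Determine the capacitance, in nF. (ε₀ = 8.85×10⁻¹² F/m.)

A = π(0.155/2 m)² = 1.89×10⁻² m².
C = κε₀A/d = 25.5 × 8.85×10⁻¹² × 1.89×10⁻² / 1.47×10⁻⁴ = 2.90×10⁻⁸ F.

C ≈ 29.0 nF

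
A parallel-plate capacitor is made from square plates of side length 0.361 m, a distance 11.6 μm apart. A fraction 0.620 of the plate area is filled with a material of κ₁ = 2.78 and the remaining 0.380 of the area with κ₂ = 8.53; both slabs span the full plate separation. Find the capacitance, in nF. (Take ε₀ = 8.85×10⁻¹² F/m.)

A = (0.361 m)² = 0.130 m².
Side-by-side slabs ⇒ two capacitors in parallel, each spanning the full gap.
C₁ = κ₁ε₀A₁/d = 2.78 × 8.85×10⁻¹² × 8.08×10⁻² / 1.16×10⁻⁵ = 1.71×10⁻⁷ F.
C₂ = κ₂ε₀A₂/d = 8.53 × 8.85×10⁻¹² × 4.95×10⁻² / 1.16×10⁻⁵ = 3.22×10⁻⁷ F.
C = C₁ + C₂ = 4.94×10⁻⁷ F.

C ≈ 494 nF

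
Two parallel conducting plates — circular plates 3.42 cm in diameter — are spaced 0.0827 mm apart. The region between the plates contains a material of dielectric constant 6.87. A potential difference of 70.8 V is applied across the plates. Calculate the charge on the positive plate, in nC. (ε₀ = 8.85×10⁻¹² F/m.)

A = π(3.42/2 cm)² = 9.19×10⁻⁴ m².
C = κε₀A/d = 6.87 × 8.85×10⁻¹² × 9.19×10⁻⁴ / 8.27×10⁻⁵ = 6.75×10⁻¹⁰ F.
Q = CV = 6.75×10⁻¹⁰ × 70.8 = 4.78×10⁻⁸ C.

Q ≈ 47.8 nC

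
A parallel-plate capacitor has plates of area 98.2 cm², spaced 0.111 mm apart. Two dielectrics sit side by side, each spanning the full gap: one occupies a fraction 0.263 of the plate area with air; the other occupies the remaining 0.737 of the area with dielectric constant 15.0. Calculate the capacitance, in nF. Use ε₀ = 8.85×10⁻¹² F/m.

A = 98.2 cm² = 9.82×10⁻³ m².
Side-by-side slabs ⇒ two capacitors in parallel, each spanning the full gap.
C₁ = κ₁ε₀A₁/d = 1.00 × 8.85×10⁻¹² × 2.58×10⁻³ / 1.11×10⁻⁴ = 2.06×10⁻¹⁰ F.
C₂ = κ₂ε₀A₂/d = 15.0 × 8.85×10⁻¹² × 7.24×10⁻³ / 1.11×10⁻⁴ = 8.66×10⁻⁹ F.
C = C₁ + C₂ = 8.86×10⁻⁹ F.

C ≈ 8.86 nF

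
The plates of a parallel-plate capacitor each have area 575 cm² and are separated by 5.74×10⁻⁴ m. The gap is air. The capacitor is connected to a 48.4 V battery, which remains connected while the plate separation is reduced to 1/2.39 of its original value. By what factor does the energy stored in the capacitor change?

Battery connected ⇒ V is held fixed.
C₂ = 2.39 C₁ and U = ½CV², so U₂/U₁ = C₂/C₁ = 2.39.

U₂/U₁ ≈ 2.39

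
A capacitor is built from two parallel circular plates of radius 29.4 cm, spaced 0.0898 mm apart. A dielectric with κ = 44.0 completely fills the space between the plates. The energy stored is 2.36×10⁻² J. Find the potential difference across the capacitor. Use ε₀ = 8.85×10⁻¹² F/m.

A = π(29.4 cm)² = 0.272 m².
C = κε₀A/d = 44.0 × 8.85×10⁻¹² × 0.272 / 8.98×10⁻⁵ = 1.18×10⁻⁶ F.
V = √(2U/C) = √(2 × 2.36×10⁻² / 1.18×10⁻⁶) = 2.00×10² V.

V ≈ 200 V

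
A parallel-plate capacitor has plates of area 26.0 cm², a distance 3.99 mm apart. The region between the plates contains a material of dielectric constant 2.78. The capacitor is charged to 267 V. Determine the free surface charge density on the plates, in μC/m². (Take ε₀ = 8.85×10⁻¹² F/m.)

A = 26.0 cm² = 2.60×10⁻³ m².
C = κε₀A/d = 2.78 × 8.85×10⁻¹² × 2.60×10⁻³ / 3.99×10⁻³ = 1.60×10⁻¹¹ F.
σ = Q/A = CV/A = 1.60×10⁻¹¹ × 267 / 2.60×10⁻³ = 1.65×10⁻⁶ C/m².

σ ≈ 1.65 μC/m²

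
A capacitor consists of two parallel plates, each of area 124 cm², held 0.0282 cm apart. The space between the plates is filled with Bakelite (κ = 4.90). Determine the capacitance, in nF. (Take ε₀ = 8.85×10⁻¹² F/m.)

A = 124 cm² = 1.24×10⁻² m².
C = κε₀A/d = 4.90 × 8.85×10⁻¹² × 1.24×10⁻² / 2.82×10⁻⁴ = 1.91×10⁻⁹ F.

1.91 nF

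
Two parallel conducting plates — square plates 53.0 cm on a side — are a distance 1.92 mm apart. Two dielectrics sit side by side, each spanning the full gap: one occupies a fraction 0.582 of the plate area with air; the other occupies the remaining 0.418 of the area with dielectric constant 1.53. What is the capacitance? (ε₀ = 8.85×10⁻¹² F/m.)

A = (53.0 cm)² = 0.281 m².
Side-by-side slabs ⇒ two capacitors in parallel, each spanning the full gap.
C₁ = κ₁ε₀A₁/d = 1.00 × 8.85×10⁻¹² × 0.163 / 1.92×10⁻³ = 7.54×10⁻¹⁰ F.
C₂ = κ₂ε₀A₂/d = 1.53 × 8.85×10⁻¹² × 0.117 / 1.92×10⁻³ = 8.28×10⁻¹⁰ F.
C = C₁ + C₂ = 1.58×10⁻⁹ F.

C ≈ 1.58 nF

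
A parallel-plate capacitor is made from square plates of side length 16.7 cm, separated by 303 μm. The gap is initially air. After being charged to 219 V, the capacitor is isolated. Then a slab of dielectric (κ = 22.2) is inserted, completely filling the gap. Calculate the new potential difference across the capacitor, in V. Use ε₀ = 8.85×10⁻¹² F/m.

A = (16.7 cm)² = 2.79×10⁻² m².
Initially C₁ = ε₀A/d = 8.85×10⁻¹² × 2.79×10⁻² / 3.03×10⁻⁴ = 8.15×10⁻¹⁰ F.
V₁ = 2.19×10² V.
Isolated ⇒ Q is held fixed. C₂ = 22.2 C₁ and V = Q/C, so V₂/V₁ = C₁/C₂ = 0.0450.
V₂ = 0.0450 × 2.19×10² = 9.86 V.

9.86 V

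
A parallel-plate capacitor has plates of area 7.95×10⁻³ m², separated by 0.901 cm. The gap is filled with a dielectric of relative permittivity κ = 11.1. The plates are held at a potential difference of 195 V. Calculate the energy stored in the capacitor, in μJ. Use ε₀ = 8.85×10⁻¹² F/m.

C = κε₀A/d = 11.1 × 8.85×10⁻¹² × 7.95×10⁻³ / 9.01×10⁻³ = 8.67×10⁻¹¹ F.
U = ½CV² = ½ × 8.67×10⁻¹¹ × (195)² = 1.65×10⁻⁶ J.

1.65 μJ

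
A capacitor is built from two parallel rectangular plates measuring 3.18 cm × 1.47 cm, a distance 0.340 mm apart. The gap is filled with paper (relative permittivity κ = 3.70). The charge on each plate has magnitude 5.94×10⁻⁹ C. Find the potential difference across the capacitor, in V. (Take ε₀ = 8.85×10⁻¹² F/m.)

132 V

A = 3.18 × 1.47 cm² = 4.67×10⁻⁴ m².
C = κε₀A/d = 3.70 × 8.85×10⁻¹² × 4.67×10⁻⁴ / 3.40×10⁻⁴ = 4.50×10⁻¹¹ F.
V = Q/C = 5.94×10⁻⁹ / 4.50×10⁻¹¹ = 1.32×10² V.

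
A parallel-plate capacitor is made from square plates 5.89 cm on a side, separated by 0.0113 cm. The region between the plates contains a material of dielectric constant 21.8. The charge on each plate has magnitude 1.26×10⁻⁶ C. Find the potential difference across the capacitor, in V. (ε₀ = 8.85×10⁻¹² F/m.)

213 V

A = (5.89 cm)² = 3.47×10⁻³ m².
C = κε₀A/d = 21.8 × 8.85×10⁻¹² × 3.47×10⁻³ / 1.13×10⁻⁴ = 5.92×10⁻⁹ F.
V = Q/C = 1.26×10⁻⁶ / 5.92×10⁻⁹ = 2.13×10² V.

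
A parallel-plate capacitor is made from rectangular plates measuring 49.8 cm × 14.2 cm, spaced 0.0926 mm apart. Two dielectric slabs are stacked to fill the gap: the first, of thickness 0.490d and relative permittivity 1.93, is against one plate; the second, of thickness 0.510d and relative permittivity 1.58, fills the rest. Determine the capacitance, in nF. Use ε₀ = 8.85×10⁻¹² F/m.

A = 49.8 × 14.2 cm² = 7.07×10⁻² m².
Stacked slabs ⇒ two capacitors in series, each with the full plate area.
C₁ = κ₁ε₀A/d₁ = 1.93 × 8.85×10⁻¹² × 7.07×10⁻² / 4.54×10⁻⁵ = 2.66×10⁻⁸ F.
C₂ = κ₂ε₀A/d₂ = 1.58 × 8.85×10⁻¹² × 7.07×10⁻² / 4.72×10⁻⁵ = 2.09×10⁻⁸ F.
C = (1/C₁ + 1/C₂)⁻¹ = 1.17×10⁻⁸ F.

C ≈ 11.7 nF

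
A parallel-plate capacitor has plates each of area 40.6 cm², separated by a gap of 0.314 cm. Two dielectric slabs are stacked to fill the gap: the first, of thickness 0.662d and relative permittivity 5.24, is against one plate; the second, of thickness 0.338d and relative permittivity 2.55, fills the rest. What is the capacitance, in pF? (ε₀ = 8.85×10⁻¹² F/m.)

C ≈ 44.2 pF

A = 40.6 cm² = 4.06×10⁻³ m².
Stacked slabs ⇒ two capacitors in series, each with the full plate area.
C₁ = κ₁ε₀A/d₁ = 5.24 × 8.85×10⁻¹² × 4.06×10⁻³ / 2.08×10⁻³ = 9.06×10⁻¹¹ F.
C₂ = κ₂ε₀A/d₂ = 2.55 × 8.85×10⁻¹² × 4.06×10⁻³ / 1.06×10⁻³ = 8.63×10⁻¹¹ F.
C = (1/C₁ + 1/C₂)⁻¹ = 4.42×10⁻¹¹ F.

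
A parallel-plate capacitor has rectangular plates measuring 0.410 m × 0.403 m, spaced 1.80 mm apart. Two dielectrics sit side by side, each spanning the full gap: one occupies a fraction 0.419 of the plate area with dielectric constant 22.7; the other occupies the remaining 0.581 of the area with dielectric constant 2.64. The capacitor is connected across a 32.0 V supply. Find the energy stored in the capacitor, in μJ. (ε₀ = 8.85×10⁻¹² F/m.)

A = 0.410 × 0.403 m² = 0.165 m².
Side-by-side slabs ⇒ two capacitors in parallel, each spanning the full gap.
C₁ = κ₁ε₀A₁/d = 22.7 × 8.85×10⁻¹² × 6.92×10⁻² / 1.80×10⁻³ = 7.73×10⁻⁹ F.
C₂ = κ₂ε₀A₂/d = 2.64 × 8.85×10⁻¹² × 9.60×10⁻² / 1.80×10⁻³ = 1.25×10⁻⁹ F.
C = C₁ + C₂ = 8.97×10⁻⁹ F.
U = ½CV² = ½ × 8.97×10⁻⁹ × (32.0)² = 4.59×10⁻⁶ J.

4.59 μJ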